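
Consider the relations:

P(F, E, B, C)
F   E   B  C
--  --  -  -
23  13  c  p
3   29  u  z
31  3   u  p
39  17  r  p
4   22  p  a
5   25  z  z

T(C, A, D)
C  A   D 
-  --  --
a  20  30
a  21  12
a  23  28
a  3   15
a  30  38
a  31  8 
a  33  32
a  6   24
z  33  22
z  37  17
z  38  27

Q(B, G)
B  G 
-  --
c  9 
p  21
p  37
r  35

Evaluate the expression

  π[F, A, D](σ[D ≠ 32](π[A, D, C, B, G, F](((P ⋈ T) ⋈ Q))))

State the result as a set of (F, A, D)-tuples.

Joining P and T on C yields {(3, 29, u, z, 33, 22), (3, 29, u, z, 37, 17), (3, 29, u, z, 38, 27), (4, 22, p, a, 20, 30), (4, 22, p, a, 21, 12), (4, 22, p, a, 23, 28), (4, 22, p, a, 3, 15), (4, 22, p, a, 30, 38), (4, 22, p, a, 31, 8), (4, 22, p, a, 33, 32), (4, 22, p, a, 6, 24), (5, 25, z, z, 33, 22), (5, 25, z, z, 37, 17), (5, 25, z, z, 38, 27)}.
Joining (P ⋈ T) and Q on B yields {(4, 22, p, a, 20, 30, 21), (4, 22, p, a, 20, 30, 37), (4, 22, p, a, 21, 12, 21), (4, 22, p, a, 21, 12, 37), (4, 22, p, a, 23, 28, 21), (4, 22, p, a, 23, 28, 37), (4, 22, p, a, 3, 15, 21), (4, 22, p, a, 3, 15, 37), (4, 22, p, a, 30, 38, 21), (4, 22, p, a, 30, 38, 37), (4, 22, p, a, 31, 8, 21), (4, 22, p, a, 31, 8, 37), (4, 22, p, a, 33, 32, 21), (4, 22, p, a, 33, 32, 37), (4, 22, p, a, 6, 24, 21), (4, 22, p, a, 6, 24, 37)}.
π[A, D, C, B, G, F]: project onto (A, D, C, B, G, F) → {(20, 30, a, p, 21, 4), (20, 30, a, p, 37, 4), (21, 12, a, p, 21, 4), (21, 12, a, p, 37, 4), (23, 28, a, p, 21, 4), (23, 28, a, p, 37, 4), (3, 15, a, p, 21, 4), (3, 15, a, p, 37, 4), (30, 38, a, p, 21, 4), (30, 38, a, p, 37, 4), (31, 8, a, p, 21, 4), (31, 8, a, p, 37, 4), (33, 32, a, p, 21, 4), (33, 32, a, p, 37, 4), (6, 24, a, p, 21, 4), (6, 24, a, p, 37, 4)}
Selection D ≠ 32: {(20, 30, a, p, 21, 4), (20, 30, a, p, 37, 4), (21, 12, a, p, 21, 4), (21, 12, a, p, 37, 4), (23, 28, a, p, 21, 4), (23, 28, a, p, 37, 4), (3, 15, a, p, 21, 4), (3, 15, a, p, 37, 4), (30, 38, a, p, 21, 4), (30, 38, a, p, 37, 4), (31, 8, a, p, 21, 4), (31, 8, a, p, 37, 4), (6, 24, a, p, 21, 4), (6, 24, a, p, 37, 4)}
π[F, A, D]: project onto (F, A, D) (7 duplicate(s) eliminated) → {(4, 20, 30), (4, 21, 12), (4, 23, 28), (4, 3, 15), (4, 30, 38), (4, 31, 8), (4, 6, 24)}

{(4, 20, 30), (4, 21, 12), (4, 23, 28), (4, 3, 15), (4, 30, 38), (4, 31, 8), (4, 6, 24)}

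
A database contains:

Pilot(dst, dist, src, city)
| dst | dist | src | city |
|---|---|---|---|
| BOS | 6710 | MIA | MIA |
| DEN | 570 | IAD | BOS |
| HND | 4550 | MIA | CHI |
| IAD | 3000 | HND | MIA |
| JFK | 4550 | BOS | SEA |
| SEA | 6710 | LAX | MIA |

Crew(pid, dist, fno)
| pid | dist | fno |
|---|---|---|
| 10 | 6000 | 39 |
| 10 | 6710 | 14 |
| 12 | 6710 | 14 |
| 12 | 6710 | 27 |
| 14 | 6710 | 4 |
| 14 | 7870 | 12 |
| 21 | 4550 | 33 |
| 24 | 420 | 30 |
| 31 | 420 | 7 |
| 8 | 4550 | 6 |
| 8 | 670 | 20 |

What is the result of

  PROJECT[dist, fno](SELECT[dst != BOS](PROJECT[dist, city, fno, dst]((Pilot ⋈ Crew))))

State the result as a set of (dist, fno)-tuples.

{(4550, 33), (4550, 6), (6710, 14), (6710, 27), (6710, 4)}

Joining Pilot and Crew on dist yields {(BOS, 6710, MIA, MIA, 10, 14), (BOS, 6710, MIA, MIA, 12, 14), (BOS, 6710, MIA, MIA, 12, 27), (BOS, 6710, MIA, MIA, 14, 4), (HND, 4550, MIA, CHI, 21, 33), (HND, 4550, MIA, CHI, 8, 6), (JFK, 4550, BOS, SEA, 21, 33), (JFK, 4550, BOS, SEA, 8, 6), (SEA, 6710, LAX, MIA, 10, 14), (SEA, 6710, LAX, MIA, 12, 14), (SEA, 6710, LAX, MIA, 12, 27), (SEA, 6710, LAX, MIA, 14, 4)}.
π[dist, city, fno, dst]: project onto (dist, city, fno, dst) (2 duplicate(s) eliminated) → {(4550, CHI, 33, HND), (4550, CHI, 6, HND), (4550, SEA, 33, JFK), (4550, SEA, 6, JFK), (6710, MIA, 14, BOS), (6710, MIA, 14, SEA), (6710, MIA, 27, BOS), (6710, MIA, 27, SEA), (6710, MIA, 4, BOS), (6710, MIA, 4, SEA)}
σ[dst != BOS]: keep tuples satisfying dst != BOS → {(4550, CHI, 33, HND), (4550, CHI, 6, HND), (4550, SEA, 33, JFK), (4550, SEA, 6, JFK), (6710, MIA, 14, SEA), (6710, MIA, 27, SEA), (6710, MIA, 4, SEA)}
π[dist, fno]: project onto (dist, fno) (2 duplicate(s) eliminated) → {(4550, 33), (4550, 6), (6710, 14), (6710, 27), (6710, 4)}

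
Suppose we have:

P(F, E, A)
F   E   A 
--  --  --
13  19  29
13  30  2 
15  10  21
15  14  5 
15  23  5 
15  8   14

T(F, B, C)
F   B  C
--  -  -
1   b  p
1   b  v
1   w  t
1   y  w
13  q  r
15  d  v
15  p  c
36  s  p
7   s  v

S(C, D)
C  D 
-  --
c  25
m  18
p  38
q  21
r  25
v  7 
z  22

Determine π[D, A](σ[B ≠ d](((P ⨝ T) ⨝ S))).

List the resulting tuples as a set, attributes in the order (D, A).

P ⋈ T (natural join on F): {(13, 19, 29, q, r), (13, 30, 2, q, r), (15, 10, 21, d, v), (15, 10, 21, p, c), (15, 14, 5, d, v), (15, 14, 5, p, c), (15, 23, 5, d, v), (15, 23, 5, p, c), (15, 8, 14, d, v), (15, 8, 14, p, c)}
(P ⨝ T) ⋈ S (natural join on C): {(13, 19, 29, q, r, 25), (13, 30, 2, q, r, 25), (15, 10, 21, d, v, 7), (15, 10, 21, p, c, 25), (15, 14, 5, d, v, 7), (15, 14, 5, p, c, 25), (15, 23, 5, d, v, 7), (15, 23, 5, p, c, 25), (15, 8, 14, d, v, 7), (15, 8, 14, p, c, 25)}
Apply σ_{B ≠ d}; surviving tuples: {(13, 19, 29, q, r, 25), (13, 30, 2, q, r, 25), (15, 10, 21, p, c, 25), (15, 14, 5, p, c, 25), (15, 23, 5, p, c, 25), (15, 8, 14, p, c, 25)}
π_{D, A} gives {(25, 14), (25, 2), (25, 21), (25, 29), (25, 5)} (1 duplicate(s) eliminated).

{(25, 14), (25, 2), (25, 21), (25, 29), (25, 5)}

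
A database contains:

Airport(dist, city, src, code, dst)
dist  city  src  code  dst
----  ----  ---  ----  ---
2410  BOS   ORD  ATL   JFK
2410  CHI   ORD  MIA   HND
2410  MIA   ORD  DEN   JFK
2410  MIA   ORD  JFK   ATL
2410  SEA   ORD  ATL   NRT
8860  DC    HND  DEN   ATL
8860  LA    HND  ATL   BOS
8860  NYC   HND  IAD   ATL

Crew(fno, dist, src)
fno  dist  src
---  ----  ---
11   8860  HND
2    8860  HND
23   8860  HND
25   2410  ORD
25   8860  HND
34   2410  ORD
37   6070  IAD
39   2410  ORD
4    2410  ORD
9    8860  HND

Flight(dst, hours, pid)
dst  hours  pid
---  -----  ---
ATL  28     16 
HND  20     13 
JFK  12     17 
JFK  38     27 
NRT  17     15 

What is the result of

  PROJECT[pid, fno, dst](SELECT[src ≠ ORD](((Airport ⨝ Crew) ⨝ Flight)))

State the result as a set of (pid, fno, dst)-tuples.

{(16, 11, ATL), (16, 2, ATL), (16, 23, ATL), (16, 25, ATL), (16, 9, ATL)}

Joining Airport and Crew on dist, src yields {(2410, BOS, ORD, ATL, JFK, 25), (2410, BOS, ORD, ATL, JFK, 34), (2410, BOS, ORD, ATL, JFK, 39), (2410, BOS, ORD, ATL, JFK, 4), (2410, CHI, ORD, MIA, HND, 25), (2410, CHI, ORD, MIA, HND, 34), (2410, CHI, ORD, MIA, HND, 39), (2410, CHI, ORD, MIA, HND, 4), (2410, MIA, ORD, DEN, JFK, 25), (2410, MIA, ORD, DEN, JFK, 34), (2410, MIA, ORD, DEN, JFK, 39), (2410, MIA, ORD, DEN, JFK, 4), (2410, MIA, ORD, JFK, ATL, 25), (2410, MIA, ORD, JFK, ATL, 34), (2410, MIA, ORD, JFK, ATL, 39), (2410, MIA, ORD, JFK, ATL, 4), (2410, SEA, ORD, ATL, NRT, 25), (2410, SEA, ORD, ATL, NRT, 34), (2410, SEA, ORD, ATL, NRT, 39), (2410, SEA, ORD, ATL, NRT, 4), (8860, DC, HND, DEN, ATL, 11), (8860, DC, HND, DEN, ATL, 2), (8860, DC, HND, DEN, ATL, 23), (8860, DC, HND, DEN, ATL, 25), (8860, DC, HND, DEN, ATL, 9), (8860, LA, HND, ATL, BOS, 11), (8860, LA, HND, ATL, BOS, 2), (8860, LA, HND, ATL, BOS, 23), (8860, LA, HND, ATL, BOS, 25), (8860, LA, HND, ATL, BOS, 9), (8860, NYC, HND, IAD, ATL, 11), (8860, NYC, HND, IAD, ATL, 2), (8860, NYC, HND, IAD, ATL, 23), (8860, NYC, HND, IAD, ATL, 25), (8860, NYC, HND, IAD, ATL, 9)}.
Joining (Airport ⨝ Crew) and Flight on dst yields {(2410, BOS, ORD, ATL, JFK, 25, 12, 17), (2410, BOS, ORD, ATL, JFK, 25, 38, 27), (2410, BOS, ORD, ATL, JFK, 34, 12, 17), (2410, BOS, ORD, ATL, JFK, 34, 38, 27), (2410, BOS, ORD, ATL, JFK, 39, 12, 17), (2410, BOS, ORD, ATL, JFK, 39, 38, 27), (2410, BOS, ORD, ATL, JFK, 4, 12, 17), (2410, BOS, ORD, ATL, JFK, 4, 38, 27), (2410, CHI, ORD, MIA, HND, 25, 20, 13), (2410, CHI, ORD, MIA, HND, 34, 20, 13), (2410, CHI, ORD, MIA, HND, 39, 20, 13), (2410, CHI, ORD, MIA, HND, 4, 20, 13), (2410, MIA, ORD, DEN, JFK, 25, 12, 17), (2410, MIA, ORD, DEN, JFK, 25, 38, 27), (2410, MIA, ORD, DEN, JFK, 34, 12, 17), (2410, MIA, ORD, DEN, JFK, 34, 38, 27), (2410, MIA, ORD, DEN, JFK, 39, 12, 17), (2410, MIA, ORD, DEN, JFK, 39, 38, 27), (2410, MIA, ORD, DEN, JFK, 4, 12, 17), (2410, MIA, ORD, DEN, JFK, 4, 38, 27), (2410, MIA, ORD, JFK, ATL, 25, 28, 16), (2410, MIA, ORD, JFK, ATL, 34, 28, 16), (2410, MIA, ORD, JFK, ATL, 39, 28, 16), (2410, MIA, ORD, JFK, ATL, 4, 28, 16), (2410, SEA, ORD, ATL, NRT, 25, 17, 15), (2410, SEA, ORD, ATL, NRT, 34, 17, 15), (2410, SEA, ORD, ATL, NRT, 39, 17, 15), (2410, SEA, ORD, ATL, NRT, 4, 17, 15), (8860, DC, HND, DEN, ATL, 11, 28, 16), (8860, DC, HND, DEN, ATL, 2, 28, 16), (8860, DC, HND, DEN, ATL, 23, 28, 16), (8860, DC, HND, DEN, ATL, 25, 28, 16), (8860, DC, HND, DEN, ATL, 9, 28, 16), (8860, NYC, HND, IAD, ATL, 11, 28, 16), (8860, NYC, HND, IAD, ATL, 2, 28, 16), (8860, NYC, HND, IAD, ATL, 23, 28, 16), (8860, NYC, HND, IAD, ATL, 25, 28, 16), (8860, NYC, HND, IAD, ATL, 9, 28, 16)}.
Filtering on src ≠ ORD leaves {(8860, DC, HND, DEN, ATL, 11, 28, 16), (8860, DC, HND, DEN, ATL, 2, 28, 16), (8860, DC, HND, DEN, ATL, 23, 28, 16), (8860, DC, HND, DEN, ATL, 25, 28, 16), (8860, DC, HND, DEN, ATL, 9, 28, 16), (8860, NYC, HND, IAD, ATL, 11, 28, 16), (8860, NYC, HND, IAD, ATL, 2, 28, 16), (8860, NYC, HND, IAD, ATL, 23, 28, 16), (8860, NYC, HND, IAD, ATL, 25, 28, 16), (8860, NYC, HND, IAD, ATL, 9, 28, 16)}.
π[pid, fno, dst]: project onto (pid, fno, dst) (5 duplicate(s) eliminated) → {(16, 11, ATL), (16, 2, ATL), (16, 23, ATL), (16, 25, ATL), (16, 9, ATL)}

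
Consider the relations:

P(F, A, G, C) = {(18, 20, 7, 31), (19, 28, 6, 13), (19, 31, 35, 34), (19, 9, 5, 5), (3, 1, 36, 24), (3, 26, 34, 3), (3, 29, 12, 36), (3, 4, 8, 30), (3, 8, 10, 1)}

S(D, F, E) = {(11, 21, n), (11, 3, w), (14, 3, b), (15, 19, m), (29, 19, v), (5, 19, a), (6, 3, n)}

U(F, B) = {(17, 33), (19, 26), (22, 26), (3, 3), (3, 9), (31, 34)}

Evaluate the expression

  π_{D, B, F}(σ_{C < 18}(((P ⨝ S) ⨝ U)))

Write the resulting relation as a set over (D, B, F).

Natural join on F: {(19, 28, 6, 13, 15, m), (19, 28, 6, 13, 29, v), (19, 28, 6, 13, 5, a), (19, 31, 35, 34, 15, m), (19, 31, 35, 34, 29, v), (19, 31, 35, 34, 5, a), (19, 9, 5, 5, 15, m), (19, 9, 5, 5, 29, v), (19, 9, 5, 5, 5, a), (3, 1, 36, 24, 11, w), (3, 1, 36, 24, 14, b), (3, 1, 36, 24, 6, n), (3, 26, 34, 3, 11, w), (3, 26, 34, 3, 14, b), (3, 26, 34, 3, 6, n), (3, 29, 12, 36, 11, w), (3, 29, 12, 36, 14, b), (3, 29, 12, 36, 6, n), (3, 4, 8, 30, 11, w), (3, 4, 8, 30, 14, b), (3, 4, 8, 30, 6, n), (3, 8, 10, 1, 11, w), (3, 8, 10, 1, 14, b), (3, 8, 10, 1, 6, n)}
Natural join on F: {(19, 28, 6, 13, 15, m, 26), (19, 28, 6, 13, 29, v, 26), (19, 28, 6, 13, 5, a, 26), (19, 31, 35, 34, 15, m, 26), (19, 31, 35, 34, 29, v, 26), (19, 31, 35, 34, 5, a, 26), (19, 9, 5, 5, 15, m, 26), (19, 9, 5, 5, 29, v, 26), (19, 9, 5, 5, 5, a, 26), (3, 1, 36, 24, 11, w, 3), (3, 1, 36, 24, 11, w, 9), (3, 1, 36, 24, 14, b, 3), (3, 1, 36, 24, 14, b, 9), (3, 1, 36, 24, 6, n, 3), (3, 1, 36, 24, 6, n, 9), (3, 26, 34, 3, 11, w, 3), (3, 26, 34, 3, 11, w, 9), (3, 26, 34, 3, 14, b, 3), (3, 26, 34, 3, 14, b, 9), (3, 26, 34, 3, 6, n, 3), (3, 26, 34, 3, 6, n, 9), (3, 29, 12, 36, 11, w, 3), (3, 29, 12, 36, 11, w, 9), (3, 29, 12, 36, 14, b, 3), (3, 29, 12, 36, 14, b, 9), (3, 29, 12, 36, 6, n, 3), (3, 29, 12, 36, 6, n, 9), (3, 4, 8, 30, 11, w, 3), (3, 4, 8, 30, 11, w, 9), (3, 4, 8, 30, 14, b, 3), (3, 4, 8, 30, 14, b, 9), (3, 4, 8, 30, 6, n, 3), (3, 4, 8, 30, 6, n, 9), (3, 8, 10, 1, 11, w, 3), (3, 8, 10, 1, 11, w, 9), (3, 8, 10, 1, 14, b, 3), (3, 8, 10, 1, 14, b, 9), (3, 8, 10, 1, 6, n, 3), (3, 8, 10, 1, 6, n, 9)}
Filtering on C < 18 leaves {(19, 28, 6, 13, 15, m, 26), (19, 28, 6, 13, 29, v, 26), (19, 28, 6, 13, 5, a, 26), (19, 9, 5, 5, 15, m, 26), (19, 9, 5, 5, 29, v, 26), (19, 9, 5, 5, 5, a, 26), (3, 26, 34, 3, 11, w, 3), (3, 26, 34, 3, 11, w, 9), (3, 26, 34, 3, 14, b, 3), (3, 26, 34, 3, 14, b, 9), (3, 26, 34, 3, 6, n, 3), (3, 26, 34, 3, 6, n, 9), (3, 8, 10, 1, 11, w, 3), (3, 8, 10, 1, 11, w, 9), (3, 8, 10, 1, 14, b, 3), (3, 8, 10, 1, 14, b, 9), (3, 8, 10, 1, 6, n, 3), (3, 8, 10, 1, 6, n, 9)}.
Keep only column(s) D, B, F (9 duplicate(s) eliminated): {(11, 3, 3), (11, 9, 3), (14, 3, 3), (14, 9, 3), (15, 26, 19), (29, 26, 19), (5, 26, 19), (6, 3, 3), (6, 9, 3)}

{(11, 3, 3), (11, 9, 3), (14, 3, 3), (14, 9, 3), (15, 26, 19), (29, 26, 19), (5, 26, 19), (6, 3, 3), (6, 9, 3)}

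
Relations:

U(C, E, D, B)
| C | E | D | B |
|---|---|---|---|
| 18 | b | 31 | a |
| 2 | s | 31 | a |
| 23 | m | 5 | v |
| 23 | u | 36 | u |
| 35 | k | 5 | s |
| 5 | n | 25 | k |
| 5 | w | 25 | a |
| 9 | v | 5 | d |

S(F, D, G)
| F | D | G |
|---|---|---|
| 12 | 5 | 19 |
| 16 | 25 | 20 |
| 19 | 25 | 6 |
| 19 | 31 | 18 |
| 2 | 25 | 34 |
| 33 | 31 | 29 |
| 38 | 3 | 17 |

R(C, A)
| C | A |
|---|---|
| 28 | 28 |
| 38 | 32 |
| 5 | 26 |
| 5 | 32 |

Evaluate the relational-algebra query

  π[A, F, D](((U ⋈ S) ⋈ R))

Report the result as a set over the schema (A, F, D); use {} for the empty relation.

{(26, 16, 25), (26, 19, 25), (26, 2, 25), (32, 16, 25), (32, 19, 25), (32, 2, 25)}

Natural join on D: {(18, b, 31, a, 19, 18), (18, b, 31, a, 33, 29), (2, s, 31, a, 19, 18), (2, s, 31, a, 33, 29), (23, m, 5, v, 12, 19), (35, k, 5, s, 12, 19), (5, n, 25, k, 16, 20), (5, n, 25, k, 19, 6), (5, n, 25, k, 2, 34), (5, w, 25, a, 16, 20), (5, w, 25, a, 19, 6), (5, w, 25, a, 2, 34), (9, v, 5, d, 12, 19)}
Natural join on C: {(5, n, 25, k, 16, 20, 26), (5, n, 25, k, 16, 20, 32), (5, n, 25, k, 19, 6, 26), (5, n, 25, k, 19, 6, 32), (5, n, 25, k, 2, 34, 26), (5, n, 25, k, 2, 34, 32), (5, w, 25, a, 16, 20, 26), (5, w, 25, a, 16, 20, 32), (5, w, 25, a, 19, 6, 26), (5, w, 25, a, 19, 6, 32), (5, w, 25, a, 2, 34, 26), (5, w, 25, a, 2, 34, 32)}
π_{A, F, D} gives {(26, 16, 25), (26, 19, 25), (26, 2, 25), (32, 16, 25), (32, 19, 25), (32, 2, 25)} (6 duplicate(s) eliminated).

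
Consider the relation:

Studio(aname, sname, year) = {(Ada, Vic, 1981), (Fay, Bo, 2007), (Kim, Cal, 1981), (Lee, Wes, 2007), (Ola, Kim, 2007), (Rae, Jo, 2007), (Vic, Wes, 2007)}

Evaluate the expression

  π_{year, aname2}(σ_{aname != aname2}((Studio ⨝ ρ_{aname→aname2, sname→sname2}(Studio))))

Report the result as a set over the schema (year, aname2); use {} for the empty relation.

{(1981, Ada), (1981, Kim), (2007, Fay), (2007, Lee), (2007, Ola), (2007, Rae), (2007, Vic)}

ρ[aname→aname2, sname→sname2]: schema becomes (aname2, sname2, year); tuples unchanged.
Studio ⋈ ρ_{aname→aname2, sname→sname2}(Studio) (natural join on year): {(Ada, Vic, 1981, Ada, Vic), (Ada, Vic, 1981, Kim, Cal), (Fay, Bo, 2007, Fay, Bo), (Fay, Bo, 2007, Lee, Wes), (Fay, Bo, 2007, Ola, Kim), (Fay, Bo, 2007, Rae, Jo), (Fay, Bo, 2007, Vic, Wes), (Kim, Cal, 1981, Ada, Vic), (Kim, Cal, 1981, Kim, Cal), (Lee, Wes, 2007, Fay, Bo), (Lee, Wes, 2007, Lee, Wes), (Lee, Wes, 2007, Ola, Kim), (Lee, Wes, 2007, Rae, Jo), (Lee, Wes, 2007, Vic, Wes), (Ola, Kim, 2007, Fay, Bo), (Ola, Kim, 2007, Lee, Wes), (Ola, Kim, 2007, Ola, Kim), (Ola, Kim, 2007, Rae, Jo), (Ola, Kim, 2007, Vic, Wes), (Rae, Jo, 2007, Fay, Bo), (Rae, Jo, 2007, Lee, Wes), (Rae, Jo, 2007, Ola, Kim), (Rae, Jo, 2007, Rae, Jo), (Rae, Jo, 2007, Vic, Wes), (Vic, Wes, 2007, Fay, Bo), (Vic, Wes, 2007, Lee, Wes), (Vic, Wes, 2007, Ola, Kim), (Vic, Wes, 2007, Rae, Jo), (Vic, Wes, 2007, Vic, Wes)}
Apply σ_{aname != aname2}; surviving tuples: {(Ada, Vic, 1981, Kim, Cal), (Fay, Bo, 2007, Lee, Wes), (Fay, Bo, 2007, Ola, Kim), (Fay, Bo, 2007, Rae, Jo), (Fay, Bo, 2007, Vic, Wes), (Kim, Cal, 1981, Ada, Vic), (Lee, Wes, 2007, Fay, Bo), (Lee, Wes, 2007, Ola, Kim), (Lee, Wes, 2007, Rae, Jo), (Lee, Wes, 2007, Vic, Wes), (Ola, Kim, 2007, Fay, Bo), (Ola, Kim, 2007, Lee, Wes), (Ola, Kim, 2007, Rae, Jo), (Ola, Kim, 2007, Vic, Wes), (Rae, Jo, 2007, Fay, Bo), (Rae, Jo, 2007, Lee, Wes), (Rae, Jo, 2007, Ola, Kim), (Rae, Jo, 2007, Vic, Wes), (Vic, Wes, 2007, Fay, Bo), (Vic, Wes, 2007, Lee, Wes), (Vic, Wes, 2007, Ola, Kim), (Vic, Wes, 2007, Rae, Jo)}
π[year, aname2]: project onto (year, aname2) (15 duplicate(s) eliminated) → {(1981, Ada), (1981, Kim), (2007, Fay), (2007, Lee), (2007, Ola), (2007, Rae), (2007, Vic)}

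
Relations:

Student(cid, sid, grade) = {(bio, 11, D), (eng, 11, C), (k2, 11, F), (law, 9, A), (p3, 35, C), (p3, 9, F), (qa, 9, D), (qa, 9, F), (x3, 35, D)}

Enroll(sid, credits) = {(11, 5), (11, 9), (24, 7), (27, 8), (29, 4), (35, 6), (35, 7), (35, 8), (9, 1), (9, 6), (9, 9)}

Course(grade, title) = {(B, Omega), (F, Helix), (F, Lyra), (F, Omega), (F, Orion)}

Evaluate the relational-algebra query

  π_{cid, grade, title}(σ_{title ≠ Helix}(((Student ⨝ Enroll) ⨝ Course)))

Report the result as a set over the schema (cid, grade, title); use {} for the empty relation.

{(k2, F, Lyra), (k2, F, Omega), (k2, F, Orion), (p3, F, Lyra), (p3, F, Omega), (p3, F, Orion), (qa, F, Lyra), (qa, F, Omega), (qa, F, Orion)}

Student ⋈ Enroll (natural join on sid): {(bio, 11, D, 5), (bio, 11, D, 9), (eng, 11, C, 5), (eng, 11, C, 9), (k2, 11, F, 5), (k2, 11, F, 9), (law, 9, A, 1), (law, 9, A, 6), (law, 9, A, 9), (p3, 35, C, 6), (p3, 35, C, 7), (p3, 35, C, 8), (p3, 9, F, 1), (p3, 9, F, 6), (p3, 9, F, 9), (qa, 9, D, 1), (qa, 9, D, 6), (qa, 9, D, 9), (qa, 9, F, 1), (qa, 9, F, 6), (qa, 9, F, 9), (x3, 35, D, 6), (x3, 35, D, 7), (x3, 35, D, 8)}
(Student ⨝ Enroll) ⋈ Course (natural join on grade): {(k2, 11, F, 5, Helix), (k2, 11, F, 5, Lyra), (k2, 11, F, 5, Omega), (k2, 11, F, 5, Orion), (k2, 11, F, 9, Helix), (k2, 11, F, 9, Lyra), (k2, 11, F, 9, Omega), (k2, 11, F, 9, Orion), (p3, 9, F, 1, Helix), (p3, 9, F, 1, Lyra), (p3, 9, F, 1, Omega), (p3, 9, F, 1, Orion), (p3, 9, F, 6, Helix), (p3, 9, F, 6, Lyra), (p3, 9, F, 6, Omega), (p3, 9, F, 6, Orion), (p3, 9, F, 9, Helix), (p3, 9, F, 9, Lyra), (p3, 9, F, 9, Omega), (p3, 9, F, 9, Orion), (qa, 9, F, 1, Helix), (qa, 9, F, 1, Lyra), (qa, 9, F, 1, Omega), (qa, 9, F, 1, Orion), (qa, 9, F, 6, Helix), (qa, 9, F, 6, Lyra), (qa, 9, F, 6, Omega), (qa, 9, F, 6, Orion), (qa, 9, F, 9, Helix), (qa, 9, F, 9, Lyra), (qa, 9, F, 9, Omega), (qa, 9, F, 9, Orion)}
σ[title ≠ Helix]: keep tuples satisfying title ≠ Helix → {(k2, 11, F, 5, Lyra), (k2, 11, F, 5, Omega), (k2, 11, F, 5, Orion), (k2, 11, F, 9, Lyra), (k2, 11, F, 9, Omega), (k2, 11, F, 9, Orion), (p3, 9, F, 1, Lyra), (p3, 9, F, 1, Omega), (p3, 9, F, 1, Orion), (p3, 9, F, 6, Lyra), (p3, 9, F, 6, Omega), (p3, 9, F, 6, Orion), (p3, 9, F, 9, Lyra), (p3, 9, F, 9, Omega), (p3, 9, F, 9, Orion), (qa, 9, F, 1, Lyra), (qa, 9, F, 1, Omega), (qa, 9, F, 1, Orion), (qa, 9, F, 6, Lyra), (qa, 9, F, 6, Omega), (qa, 9, F, 6, Orion), (qa, 9, F, 9, Lyra), (qa, 9, F, 9, Omega), (qa, 9, F, 9, Orion)}
π_{cid, grade, title} gives {(k2, F, Lyra), (k2, F, Omega), (k2, F, Orion), (p3, F, Lyra), (p3, F, Omega), (p3, F, Orion), (qa, F, Lyra), (qa, F, Omega), (qa, F, Orion)} (15 duplicate(s) eliminated).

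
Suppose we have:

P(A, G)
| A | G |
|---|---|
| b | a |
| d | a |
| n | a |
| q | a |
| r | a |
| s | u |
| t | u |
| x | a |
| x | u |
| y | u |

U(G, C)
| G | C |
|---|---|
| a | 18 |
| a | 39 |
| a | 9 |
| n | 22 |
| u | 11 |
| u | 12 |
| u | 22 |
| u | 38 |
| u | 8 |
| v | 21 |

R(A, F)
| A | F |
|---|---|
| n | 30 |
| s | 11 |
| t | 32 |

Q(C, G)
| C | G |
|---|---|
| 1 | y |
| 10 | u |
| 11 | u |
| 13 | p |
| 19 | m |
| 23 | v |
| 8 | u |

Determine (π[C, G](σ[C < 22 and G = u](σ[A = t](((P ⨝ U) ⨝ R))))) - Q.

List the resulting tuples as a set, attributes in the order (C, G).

{(12, u)}

Natural join on G: {(b, a, 18), (b, a, 39), (b, a, 9), (d, a, 18), (d, a, 39), (d, a, 9), (n, a, 18), (n, a, 39), (n, a, 9), (q, a, 18), (q, a, 39), (q, a, 9), (r, a, 18), (r, a, 39), (r, a, 9), (s, u, 11), (s, u, 12), (s, u, 22), (s, u, 38), (s, u, 8), (t, u, 11), (t, u, 12), (t, u, 22), (t, u, 38), (t, u, 8), (x, a, 18), (x, a, 39), (x, a, 9), (x, u, 11), (x, u, 12), (x, u, 22), (x, u, 38), (x, u, 8), (y, u, 11), (y, u, 12), (y, u, 22), (y, u, 38), (y, u, 8)}
Natural join on A: {(n, a, 18, 30), (n, a, 39, 30), (n, a, 9, 30), (s, u, 11, 11), (s, u, 12, 11), (s, u, 22, 11), (s, u, 38, 11), (s, u, 8, 11), (t, u, 11, 32), (t, u, 12, 32), (t, u, 22, 32), (t, u, 38, 32), (t, u, 8, 32)}
Apply σ_{A = t}; surviving tuples: {(t, u, 11, 32), (t, u, 12, 32), (t, u, 22, 32), (t, u, 38, 32), (t, u, 8, 32)}
Apply σ_{C < 22 and G = u}; surviving tuples: {(t, u, 11, 32), (t, u, 12, 32), (t, u, 8, 32)}
Projecting to C, G: {(11, u), (12, u), (8, u)}
Difference: {(11, u), (12, u), (8, u)} with {(1, y), (10, u), (11, u), (13, p), (19, m), (23, v), (8, u)} → {(12, u)}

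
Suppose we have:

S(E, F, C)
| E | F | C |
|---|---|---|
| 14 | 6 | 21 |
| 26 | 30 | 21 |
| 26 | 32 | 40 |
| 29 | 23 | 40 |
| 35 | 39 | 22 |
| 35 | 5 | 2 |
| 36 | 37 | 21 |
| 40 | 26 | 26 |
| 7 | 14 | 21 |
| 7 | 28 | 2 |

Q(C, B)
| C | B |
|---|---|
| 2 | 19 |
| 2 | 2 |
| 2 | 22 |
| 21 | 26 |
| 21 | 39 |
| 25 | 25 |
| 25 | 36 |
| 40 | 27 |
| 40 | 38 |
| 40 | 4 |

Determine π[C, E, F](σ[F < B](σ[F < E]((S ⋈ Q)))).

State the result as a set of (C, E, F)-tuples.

{(2, 35, 5), (21, 14, 6), (40, 29, 23)}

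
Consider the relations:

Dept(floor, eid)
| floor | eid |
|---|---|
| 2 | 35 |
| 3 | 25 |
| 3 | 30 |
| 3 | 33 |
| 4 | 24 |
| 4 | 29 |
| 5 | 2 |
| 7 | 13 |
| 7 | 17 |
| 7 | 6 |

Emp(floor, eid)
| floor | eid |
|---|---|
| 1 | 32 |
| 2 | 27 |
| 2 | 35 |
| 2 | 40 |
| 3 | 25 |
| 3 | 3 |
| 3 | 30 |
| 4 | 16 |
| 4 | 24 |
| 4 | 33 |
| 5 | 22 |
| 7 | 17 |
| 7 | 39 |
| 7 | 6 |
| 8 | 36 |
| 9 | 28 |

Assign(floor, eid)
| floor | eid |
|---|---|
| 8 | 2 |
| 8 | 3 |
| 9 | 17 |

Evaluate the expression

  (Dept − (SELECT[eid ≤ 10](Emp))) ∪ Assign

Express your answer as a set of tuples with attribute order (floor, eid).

{(2, 35), (3, 25), (3, 30), (3, 33), (4, 24), (4, 29), (5, 2), (7, 13), (7, 17), (8, 2), (8, 3), (9, 17)}

Filtering on eid ≤ 10 leaves {(3, 3), (7, 6)}.
Set difference of the two operands is {(2, 35), (3, 25), (3, 30), (3, 33), (4, 24), (4, 29), (5, 2), (7, 13), (7, 17)}.
Set union of the two operands is {(2, 35), (3, 25), (3, 30), (3, 33), (4, 24), (4, 29), (5, 2), (7, 13), (7, 17), (8, 2), (8, 3), (9, 17)}.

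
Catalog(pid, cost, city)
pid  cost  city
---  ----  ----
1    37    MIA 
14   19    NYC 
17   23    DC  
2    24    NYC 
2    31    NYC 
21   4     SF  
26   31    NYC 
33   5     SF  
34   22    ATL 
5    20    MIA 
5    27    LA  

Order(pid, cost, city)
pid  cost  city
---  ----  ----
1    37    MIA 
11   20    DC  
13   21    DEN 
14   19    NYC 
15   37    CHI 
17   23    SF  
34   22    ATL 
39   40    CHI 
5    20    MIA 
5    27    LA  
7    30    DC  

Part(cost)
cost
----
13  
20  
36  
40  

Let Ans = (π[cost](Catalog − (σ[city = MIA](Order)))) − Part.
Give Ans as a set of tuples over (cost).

{19, 22, 23, 24, 27, 31, 4, 5}

σ[city = MIA]: keep tuples satisfying city = MIA → {(1, 37, MIA), (5, 20, MIA)}
Taking the difference: {(14, 19, NYC), (17, 23, DC), (2, 24, NYC), (2, 31, NYC), (21, 4, SF), (26, 31, NYC), (33, 5, SF), (34, 22, ATL), (5, 27, LA)}
π_{cost} gives {19, 22, 23, 24, 27, 31, 4, 5} (1 duplicate(s) eliminated).
Taking the difference: {19, 22, 23, 24, 27, 31, 4, 5}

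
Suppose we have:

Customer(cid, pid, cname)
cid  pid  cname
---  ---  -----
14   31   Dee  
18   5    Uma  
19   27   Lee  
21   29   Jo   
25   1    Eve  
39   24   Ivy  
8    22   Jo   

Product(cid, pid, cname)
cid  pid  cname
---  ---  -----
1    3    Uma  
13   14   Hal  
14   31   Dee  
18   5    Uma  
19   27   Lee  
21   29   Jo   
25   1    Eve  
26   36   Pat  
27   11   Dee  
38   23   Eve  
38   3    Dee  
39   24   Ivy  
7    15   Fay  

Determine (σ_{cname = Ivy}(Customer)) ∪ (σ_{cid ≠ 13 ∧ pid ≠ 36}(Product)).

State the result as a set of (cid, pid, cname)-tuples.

Apply σ_{cname = Ivy}; surviving tuples: {(39, 24, Ivy)}
Apply σ_{cid ≠ 13 ∧ pid ≠ 36}; surviving tuples: {(1, 3, Uma), (14, 31, Dee), (18, 5, Uma), (19, 27, Lee), (21, 29, Jo), (25, 1, Eve), (27, 11, Dee), (38, 23, Eve), (38, 3, Dee), (39, 24, Ivy), (7, 15, Fay)}
Set union of the two operands is {(1, 3, Uma), (14, 31, Dee), (18, 5, Uma), (19, 27, Lee), (21, 29, Jo), (25, 1, Eve), (27, 11, Dee), (38, 23, Eve), (38, 3, Dee), (39, 24, Ivy), (7, 15, Fay)}.

{(1, 3, Uma), (14, 31, Dee), (18, 5, Uma), (19, 27, Lee), (21, 29, Jo), (25, 1, Eve), (27, 11, Dee), (38, 23, Eve), (38, 3, Dee), (39, 24, Ivy), (7, 15, Fay)}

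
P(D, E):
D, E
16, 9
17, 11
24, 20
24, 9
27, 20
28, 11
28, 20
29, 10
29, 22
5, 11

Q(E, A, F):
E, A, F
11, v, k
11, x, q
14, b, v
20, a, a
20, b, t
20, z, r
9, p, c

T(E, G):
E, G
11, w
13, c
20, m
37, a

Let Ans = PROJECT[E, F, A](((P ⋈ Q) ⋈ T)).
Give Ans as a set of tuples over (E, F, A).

{(11, k, v), (11, q, x), (20, a, a), (20, r, z), (20, t, b)}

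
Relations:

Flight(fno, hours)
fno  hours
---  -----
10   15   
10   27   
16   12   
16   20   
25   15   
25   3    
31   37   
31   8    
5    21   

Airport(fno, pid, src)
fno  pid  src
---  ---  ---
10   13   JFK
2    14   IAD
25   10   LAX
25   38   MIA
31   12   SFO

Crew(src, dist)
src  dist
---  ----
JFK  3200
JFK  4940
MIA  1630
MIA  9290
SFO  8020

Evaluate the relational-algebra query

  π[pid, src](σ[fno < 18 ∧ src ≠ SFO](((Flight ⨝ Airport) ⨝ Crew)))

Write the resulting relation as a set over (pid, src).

{(13, JFK)}

Flight ⋈ Airport (natural join on fno): {(10, 15, 13, JFK), (10, 27, 13, JFK), (25, 15, 10, LAX), (25, 15, 38, MIA), (25, 3, 10, LAX), (25, 3, 38, MIA), (31, 37, 12, SFO), (31, 8, 12, SFO)}
(Flight ⨝ Airport) ⋈ Crew (natural join on src): {(10, 15, 13, JFK, 3200), (10, 15, 13, JFK, 4940), (10, 27, 13, JFK, 3200), (10, 27, 13, JFK, 4940), (25, 15, 38, MIA, 1630), (25, 15, 38, MIA, 9290), (25, 3, 38, MIA, 1630), (25, 3, 38, MIA, 9290), (31, 37, 12, SFO, 8020), (31, 8, 12, SFO, 8020)}
σ[fno < 18 ∧ src ≠ SFO]: keep tuples satisfying fno < 18 ∧ src ≠ SFO → {(10, 15, 13, JFK, 3200), (10, 15, 13, JFK, 4940), (10, 27, 13, JFK, 3200), (10, 27, 13, JFK, 4940)}
π_{pid, src} gives {(13, JFK)} (3 duplicate(s) eliminated).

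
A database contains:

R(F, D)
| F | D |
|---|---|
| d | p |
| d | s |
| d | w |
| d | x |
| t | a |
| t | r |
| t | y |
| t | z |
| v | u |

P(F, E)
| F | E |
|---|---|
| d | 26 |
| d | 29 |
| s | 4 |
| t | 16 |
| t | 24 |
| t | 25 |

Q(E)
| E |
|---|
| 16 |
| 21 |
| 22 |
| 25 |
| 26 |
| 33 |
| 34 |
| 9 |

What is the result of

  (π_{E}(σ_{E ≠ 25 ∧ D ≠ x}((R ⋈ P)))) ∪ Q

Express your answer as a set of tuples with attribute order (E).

{16, 21, 22, 24, 25, 26, 29, 33, 34, 9}

R ⋈ P (natural join on F): {(d, p, 26), (d, p, 29), (d, s, 26), (d, s, 29), (d, w, 26), (d, w, 29), (d, x, 26), (d, x, 29), (t, a, 16), (t, a, 24), (t, a, 25), (t, r, 16), (t, r, 24), (t, r, 25), (t, y, 16), (t, y, 24), (t, y, 25), (t, z, 16), (t, z, 24), (t, z, 25)}
Filtering on E ≠ 25 ∧ D ≠ x leaves {(d, p, 26), (d, p, 29), (d, s, 26), (d, s, 29), (d, w, 26), (d, w, 29), (t, a, 16), (t, a, 24), (t, r, 16), (t, r, 24), (t, y, 16), (t, y, 24), (t, z, 16), (t, z, 24)}.
π[E]: project onto (E) (10 duplicate(s) eliminated) → {16, 24, 26, 29}
Set union of the two operands is {16, 21, 22, 24, 25, 26, 29, 33, 34, 9}.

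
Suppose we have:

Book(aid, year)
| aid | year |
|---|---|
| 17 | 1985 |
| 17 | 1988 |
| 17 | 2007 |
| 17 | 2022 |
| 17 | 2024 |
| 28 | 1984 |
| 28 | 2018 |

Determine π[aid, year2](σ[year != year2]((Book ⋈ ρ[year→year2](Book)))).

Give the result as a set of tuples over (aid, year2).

{(17, 1985), (17, 1988), (17, 2007), (17, 2022), (17, 2024), (28, 1984), (28, 2018)}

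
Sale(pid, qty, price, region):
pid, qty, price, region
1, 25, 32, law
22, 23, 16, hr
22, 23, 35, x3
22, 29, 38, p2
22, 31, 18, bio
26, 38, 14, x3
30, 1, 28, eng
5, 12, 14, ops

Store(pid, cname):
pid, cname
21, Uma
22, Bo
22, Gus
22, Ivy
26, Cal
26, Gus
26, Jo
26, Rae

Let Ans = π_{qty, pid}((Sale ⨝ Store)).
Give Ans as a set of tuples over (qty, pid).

Natural join on pid: {(22, 23, 16, hr, Bo), (22, 23, 16, hr, Gus), (22, 23, 16, hr, Ivy), (22, 23, 35, x3, Bo), (22, 23, 35, x3, Gus), (22, 23, 35, x3, Ivy), (22, 29, 38, p2, Bo), (22, 29, 38, p2, Gus), (22, 29, 38, p2, Ivy), (22, 31, 18, bio, Bo), (22, 31, 18, bio, Gus), (22, 31, 18, bio, Ivy), (26, 38, 14, x3, Cal), (26, 38, 14, x3, Gus), (26, 38, 14, x3, Jo), (26, 38, 14, x3, Rae)}
Projecting to qty, pid (12 duplicate(s) eliminated): {(23, 22), (29, 22), (31, 22), (38, 26)}

{(23, 22), (29, 22), (31, 22), (38, 26)}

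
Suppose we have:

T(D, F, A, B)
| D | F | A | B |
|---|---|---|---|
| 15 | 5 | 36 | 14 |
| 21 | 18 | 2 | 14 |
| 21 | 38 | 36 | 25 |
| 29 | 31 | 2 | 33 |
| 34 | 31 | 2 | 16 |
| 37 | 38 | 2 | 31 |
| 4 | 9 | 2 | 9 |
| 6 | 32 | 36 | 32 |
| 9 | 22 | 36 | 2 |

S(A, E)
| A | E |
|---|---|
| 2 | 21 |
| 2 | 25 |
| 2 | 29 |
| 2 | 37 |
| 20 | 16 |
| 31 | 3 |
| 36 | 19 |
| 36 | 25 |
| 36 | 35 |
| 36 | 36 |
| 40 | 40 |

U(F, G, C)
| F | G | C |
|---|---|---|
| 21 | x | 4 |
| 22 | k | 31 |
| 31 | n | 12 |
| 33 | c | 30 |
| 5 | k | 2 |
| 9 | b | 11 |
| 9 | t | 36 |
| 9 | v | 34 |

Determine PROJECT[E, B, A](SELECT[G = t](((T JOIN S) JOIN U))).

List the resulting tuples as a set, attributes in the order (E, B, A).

{(21, 9, 2), (25, 9, 2), (29, 9, 2), (37, 9, 2)}

Natural join on A: {(15, 5, 36, 14, 19), (15, 5, 36, 14, 25), (15, 5, 36, 14, 35), (15, 5, 36, 14, 36), (21, 18, 2, 14, 21), (21, 18, 2, 14, 25), (21, 18, 2, 14, 29), (21, 18, 2, 14, 37), (21, 38, 36, 25, 19), (21, 38, 36, 25, 25), (21, 38, 36, 25, 35), (21, 38, 36, 25, 36), (29, 31, 2, 33, 21), (29, 31, 2, 33, 25), (29, 31, 2, 33, 29), (29, 31, 2, 33, 37), (34, 31, 2, 16, 21), (34, 31, 2, 16, 25), (34, 31, 2, 16, 29), (34, 31, 2, 16, 37), (37, 38, 2, 31, 21), (37, 38, 2, 31, 25), (37, 38, 2, 31, 29), (37, 38, 2, 31, 37), (4, 9, 2, 9, 21), (4, 9, 2, 9, 25), (4, 9, 2, 9, 29), (4, 9, 2, 9, 37), (6, 32, 36, 32, 19), (6, 32, 36, 32, 25), (6, 32, 36, 32, 35), (6, 32, 36, 32, 36), (9, 22, 36, 2, 19), (9, 22, 36, 2, 25), (9, 22, 36, 2, 35), (9, 22, 36, 2, 36)}
Natural join on F: {(15, 5, 36, 14, 19, k, 2), (15, 5, 36, 14, 25, k, 2), (15, 5, 36, 14, 35, k, 2), (15, 5, 36, 14, 36, k, 2), (29, 31, 2, 33, 21, n, 12), (29, 31, 2, 33, 25, n, 12), (29, 31, 2, 33, 29, n, 12), (29, 31, 2, 33, 37, n, 12), (34, 31, 2, 16, 21, n, 12), (34, 31, 2, 16, 25, n, 12), (34, 31, 2, 16, 29, n, 12), (34, 31, 2, 16, 37, n, 12), (4, 9, 2, 9, 21, b, 11), (4, 9, 2, 9, 21, t, 36), (4, 9, 2, 9, 21, v, 34), (4, 9, 2, 9, 25, b, 11), (4, 9, 2, 9, 25, t, 36), (4, 9, 2, 9, 25, v, 34), (4, 9, 2, 9, 29, b, 11), (4, 9, 2, 9, 29, t, 36), (4, 9, 2, 9, 29, v, 34), (4, 9, 2, 9, 37, b, 11), (4, 9, 2, 9, 37, t, 36), (4, 9, 2, 9, 37, v, 34), (9, 22, 36, 2, 19, k, 31), (9, 22, 36, 2, 25, k, 31), (9, 22, 36, 2, 35, k, 31), (9, 22, 36, 2, 36, k, 31)}
σ[G = t]: keep tuples satisfying G = t → {(4, 9, 2, 9, 21, t, 36), (4, 9, 2, 9, 25, t, 36), (4, 9, 2, 9, 29, t, 36), (4, 9, 2, 9, 37, t, 36)}
π[E, B, A]: project onto (E, B, A) → {(21, 9, 2), (25, 9, 2), (29, 9, 2), (37, 9, 2)}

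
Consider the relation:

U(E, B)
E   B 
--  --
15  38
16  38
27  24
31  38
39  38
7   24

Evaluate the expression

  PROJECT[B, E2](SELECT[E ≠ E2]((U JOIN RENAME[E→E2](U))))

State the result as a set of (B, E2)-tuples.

{(24, 27), (24, 7), (38, 15), (38, 16), (38, 31), (38, 39)}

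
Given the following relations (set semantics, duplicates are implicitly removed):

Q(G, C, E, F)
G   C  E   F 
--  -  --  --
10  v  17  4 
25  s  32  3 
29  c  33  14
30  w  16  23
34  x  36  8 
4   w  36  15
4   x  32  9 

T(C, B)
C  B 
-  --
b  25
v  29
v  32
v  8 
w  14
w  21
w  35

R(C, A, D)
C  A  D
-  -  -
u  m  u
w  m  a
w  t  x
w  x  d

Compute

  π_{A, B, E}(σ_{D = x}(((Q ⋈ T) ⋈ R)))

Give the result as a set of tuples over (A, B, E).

Natural join on C: {(10, v, 17, 4, 29), (10, v, 17, 4, 32), (10, v, 17, 4, 8), (30, w, 16, 23, 14), (30, w, 16, 23, 21), (30, w, 16, 23, 35), (4, w, 36, 15, 14), (4, w, 36, 15, 21), (4, w, 36, 15, 35)}
Natural join on C: {(30, w, 16, 23, 14, m, a), (30, w, 16, 23, 14, t, x), (30, w, 16, 23, 14, x, d), (30, w, 16, 23, 21, m, a), (30, w, 16, 23, 21, t, x), (30, w, 16, 23, 21, x, d), (30, w, 16, 23, 35, m, a), (30, w, 16, 23, 35, t, x), (30, w, 16, 23, 35, x, d), (4, w, 36, 15, 14, m, a), (4, w, 36, 15, 14, t, x), (4, w, 36, 15, 14, x, d), (4, w, 36, 15, 21, m, a), (4, w, 36, 15, 21, t, x), (4, w, 36, 15, 21, x, d), (4, w, 36, 15, 35, m, a), (4, w, 36, 15, 35, t, x), (4, w, 36, 15, 35, x, d)}
Apply σ_{D = x}; surviving tuples: {(30, w, 16, 23, 14, t, x), (30, w, 16, 23, 21, t, x), (30, w, 16, 23, 35, t, x), (4, w, 36, 15, 14, t, x), (4, w, 36, 15, 21, t, x), (4, w, 36, 15, 35, t, x)}
π_{A, B, E} gives {(t, 14, 16), (t, 14, 36), (t, 21, 16), (t, 21, 36), (t, 35, 16), (t, 35, 36)}.

{(t, 14, 16), (t, 14, 36), (t, 21, 16), (t, 21, 36), (t, 35, 16), (t, 35, 36)}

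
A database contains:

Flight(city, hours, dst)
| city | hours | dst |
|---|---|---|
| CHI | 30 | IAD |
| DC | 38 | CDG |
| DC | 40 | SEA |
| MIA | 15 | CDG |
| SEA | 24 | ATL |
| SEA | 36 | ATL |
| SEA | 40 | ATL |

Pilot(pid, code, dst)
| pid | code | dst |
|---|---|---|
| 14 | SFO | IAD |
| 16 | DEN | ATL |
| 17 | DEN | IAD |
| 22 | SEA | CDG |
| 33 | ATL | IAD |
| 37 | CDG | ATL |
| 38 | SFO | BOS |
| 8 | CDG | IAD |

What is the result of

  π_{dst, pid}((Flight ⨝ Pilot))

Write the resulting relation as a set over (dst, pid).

{(ATL, 16), (ATL, 37), (CDG, 22), (IAD, 14), (IAD, 17), (IAD, 33), (IAD, 8)}

Flight ⋈ Pilot (natural join on dst): {(CHI, 30, IAD, 14, SFO), (CHI, 30, IAD, 17, DEN), (CHI, 30, IAD, 33, ATL), (CHI, 30, IAD, 8, CDG), (DC, 38, CDG, 22, SEA), (MIA, 15, CDG, 22, SEA), (SEA, 24, ATL, 16, DEN), (SEA, 24, ATL, 37, CDG), (SEA, 36, ATL, 16, DEN), (SEA, 36, ATL, 37, CDG), (SEA, 40, ATL, 16, DEN), (SEA, 40, ATL, 37, CDG)}
Keep only column(s) dst, pid (5 duplicate(s) eliminated): {(ATL, 16), (ATL, 37), (CDG, 22), (IAD, 14), (IAD, 17), (IAD, 33), (IAD, 8)}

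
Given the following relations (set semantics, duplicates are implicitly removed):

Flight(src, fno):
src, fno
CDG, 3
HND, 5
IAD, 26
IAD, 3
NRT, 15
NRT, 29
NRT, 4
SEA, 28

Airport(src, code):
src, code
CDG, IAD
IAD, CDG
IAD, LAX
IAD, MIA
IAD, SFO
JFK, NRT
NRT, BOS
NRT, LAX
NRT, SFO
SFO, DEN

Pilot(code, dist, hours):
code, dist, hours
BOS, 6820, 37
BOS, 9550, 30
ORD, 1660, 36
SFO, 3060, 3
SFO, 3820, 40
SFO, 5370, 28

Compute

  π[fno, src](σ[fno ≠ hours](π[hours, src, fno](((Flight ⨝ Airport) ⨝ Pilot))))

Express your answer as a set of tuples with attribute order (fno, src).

Natural join on src: {(CDG, 3, IAD), (IAD, 26, CDG), (IAD, 26, LAX), (IAD, 26, MIA), (IAD, 26, SFO), (IAD, 3, CDG), (IAD, 3, LAX), (IAD, 3, MIA), (IAD, 3, SFO), (NRT, 15, BOS), (NRT, 15, LAX), (NRT, 15, SFO), (NRT, 29, BOS), (NRT, 29, LAX), (NRT, 29, SFO), (NRT, 4, BOS), (NRT, 4, LAX), (NRT, 4, SFO)}
Natural join on code: {(IAD, 26, SFO, 3060, 3), (IAD, 26, SFO, 3820, 40), (IAD, 26, SFO, 5370, 28), (IAD, 3, SFO, 3060, 3), (IAD, 3, SFO, 3820, 40), (IAD, 3, SFO, 5370, 28), (NRT, 15, BOS, 6820, 37), (NRT, 15, BOS, 9550, 30), (NRT, 15, SFO, 3060, 3), (NRT, 15, SFO, 3820, 40), (NRT, 15, SFO, 5370, 28), (NRT, 29, BOS, 6820, 37), (NRT, 29, BOS, 9550, 30), (NRT, 29, SFO, 3060, 3), (NRT, 29, SFO, 3820, 40), (NRT, 29, SFO, 5370, 28), (NRT, 4, BOS, 6820, 37), (NRT, 4, BOS, 9550, 30), (NRT, 4, SFO, 3060, 3), (NRT, 4, SFO, 3820, 40), (NRT, 4, SFO, 5370, 28)}
Projecting to hours, src, fno: {(28, IAD, 26), (28, IAD, 3), (28, NRT, 15), (28, NRT, 29), (28, NRT, 4), (3, IAD, 26), (3, IAD, 3), (3, NRT, 15), (3, NRT, 29), (3, NRT, 4), (30, NRT, 15), (30, NRT, 29), (30, NRT, 4), (37, NRT, 15), (37, NRT, 29), (37, NRT, 4), (40, IAD, 26), (40, IAD, 3), (40, NRT, 15), (40, NRT, 29), (40, NRT, 4)}
Apply σ_{fno ≠ hours}; surviving tuples: {(28, IAD, 26), (28, IAD, 3), (28, NRT, 15), (28, NRT, 29), (28, NRT, 4), (3, IAD, 26), (3, NRT, 15), (3, NRT, 29), (3, NRT, 4), (30, NRT, 15), (30, NRT, 29), (30, NRT, 4), (37, NRT, 15), (37, NRT, 29), (37, NRT, 4), (40, IAD, 26), (40, IAD, 3), (40, NRT, 15), (40, NRT, 29), (40, NRT, 4)}
Projecting to fno, src (15 duplicate(s) eliminated): {(15, NRT), (26, IAD), (29, NRT), (3, IAD), (4, NRT)}

{(15, NRT), (26, IAD), (29, NRT), (3, IAD), (4, NRT)}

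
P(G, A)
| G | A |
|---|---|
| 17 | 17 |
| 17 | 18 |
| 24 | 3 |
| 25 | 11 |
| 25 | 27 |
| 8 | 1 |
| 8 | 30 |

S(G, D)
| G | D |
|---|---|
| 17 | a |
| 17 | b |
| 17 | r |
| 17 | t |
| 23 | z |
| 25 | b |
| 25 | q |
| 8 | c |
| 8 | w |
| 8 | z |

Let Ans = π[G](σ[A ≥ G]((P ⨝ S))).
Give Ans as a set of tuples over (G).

Natural join on G: {(17, 17, a), (17, 17, b), (17, 17, r), (17, 17, t), (17, 18, a), (17, 18, b), (17, 18, r), (17, 18, t), (25, 11, b), (25, 11, q), (25, 27, b), (25, 27, q), (8, 1, c), (8, 1, w), (8, 1, z), (8, 30, c), (8, 30, w), (8, 30, z)}
σ[A ≥ G]: keep tuples satisfying A ≥ G → {(17, 17, a), (17, 17, b), (17, 17, r), (17, 17, t), (17, 18, a), (17, 18, b), (17, 18, r), (17, 18, t), (25, 27, b), (25, 27, q), (8, 30, c), (8, 30, w), (8, 30, z)}
Keep only column(s) G (10 duplicate(s) eliminated): {17, 25, 8}

{17, 25, 8}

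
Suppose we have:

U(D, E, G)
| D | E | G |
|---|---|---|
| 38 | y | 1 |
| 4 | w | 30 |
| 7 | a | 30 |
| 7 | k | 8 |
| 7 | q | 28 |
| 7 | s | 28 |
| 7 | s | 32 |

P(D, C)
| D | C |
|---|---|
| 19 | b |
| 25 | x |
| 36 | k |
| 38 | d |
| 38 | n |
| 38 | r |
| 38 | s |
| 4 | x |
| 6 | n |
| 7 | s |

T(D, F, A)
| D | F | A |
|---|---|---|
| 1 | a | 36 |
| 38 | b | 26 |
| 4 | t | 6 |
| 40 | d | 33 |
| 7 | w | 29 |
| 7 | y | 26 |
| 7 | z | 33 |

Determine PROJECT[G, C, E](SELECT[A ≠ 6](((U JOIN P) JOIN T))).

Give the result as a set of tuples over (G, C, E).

{(1, d, y), (1, n, y), (1, r, y), (1, s, y), (28, s, q), (28, s, s), (30, s, a), (32, s, s), (8, s, k)}

Natural join on D: {(38, y, 1, d), (38, y, 1, n), (38, y, 1, r), (38, y, 1, s), (4, w, 30, x), (7, a, 30, s), (7, k, 8, s), (7, q, 28, s), (7, s, 28, s), (7, s, 32, s)}
Natural join on D: {(38, y, 1, d, b, 26), (38, y, 1, n, b, 26), (38, y, 1, r, b, 26), (38, y, 1, s, b, 26), (4, w, 30, x, t, 6), (7, a, 30, s, w, 29), (7, a, 30, s, y, 26), (7, a, 30, s, z, 33), (7, k, 8, s, w, 29), (7, k, 8, s, y, 26), (7, k, 8, s, z, 33), (7, q, 28, s, w, 29), (7, q, 28, s, y, 26), (7, q, 28, s, z, 33), (7, s, 28, s, w, 29), (7, s, 28, s, y, 26), (7, s, 28, s, z, 33), (7, s, 32, s, w, 29), (7, s, 32, s, y, 26), (7, s, 32, s, z, 33)}
Apply σ_{A ≠ 6}; surviving tuples: {(38, y, 1, d, b, 26), (38, y, 1, n, b, 26), (38, y, 1, r, b, 26), (38, y, 1, s, b, 26), (7, a, 30, s, w, 29), (7, a, 30, s, y, 26), (7, a, 30, s, z, 33), (7, k, 8, s, w, 29), (7, k, 8, s, y, 26), (7, k, 8, s, z, 33), (7, q, 28, s, w, 29), (7, q, 28, s, y, 26), (7, q, 28, s, z, 33), (7, s, 28, s, w, 29), (7, s, 28, s, y, 26), (7, s, 28, s, z, 33), (7, s, 32, s, w, 29), (7, s, 32, s, y, 26), (7, s, 32, s, z, 33)}
π_{G, C, E} gives {(1, d, y), (1, n, y), (1, r, y), (1, s, y), (28, s, q), (28, s, s), (30, s, a), (32, s, s), (8, s, k)} (10 duplicate(s) eliminated).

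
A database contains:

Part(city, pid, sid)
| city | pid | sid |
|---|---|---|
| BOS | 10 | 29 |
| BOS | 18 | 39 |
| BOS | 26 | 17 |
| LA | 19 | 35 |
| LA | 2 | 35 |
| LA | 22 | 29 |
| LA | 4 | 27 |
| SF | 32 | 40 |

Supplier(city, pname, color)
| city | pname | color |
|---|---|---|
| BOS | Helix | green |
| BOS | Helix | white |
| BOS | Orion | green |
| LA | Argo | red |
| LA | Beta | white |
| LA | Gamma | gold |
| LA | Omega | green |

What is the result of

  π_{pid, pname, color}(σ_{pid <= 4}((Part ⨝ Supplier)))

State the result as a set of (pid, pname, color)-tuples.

Joining Part and Supplier on city yields {(BOS, 10, 29, Helix, green), (BOS, 10, 29, Helix, white), (BOS, 10, 29, Orion, green), (BOS, 18, 39, Helix, green), (BOS, 18, 39, Helix, white), (BOS, 18, 39, Orion, green), (BOS, 26, 17, Helix, green), (BOS, 26, 17, Helix, white), (BOS, 26, 17, Orion, green), (LA, 19, 35, Argo, red), (LA, 19, 35, Beta, white), (LA, 19, 35, Gamma, gold), (LA, 19, 35, Omega, green), (LA, 2, 35, Argo, red), (LA, 2, 35, Beta, white), (LA, 2, 35, Gamma, gold), (LA, 2, 35, Omega, green), (LA, 22, 29, Argo, red), (LA, 22, 29, Beta, white), (LA, 22, 29, Gamma, gold), (LA, 22, 29, Omega, green), (LA, 4, 27, Argo, red), (LA, 4, 27, Beta, white), (LA, 4, 27, Gamma, gold), (LA, 4, 27, Omega, green)}.
σ[pid <= 4]: keep tuples satisfying pid <= 4 → {(LA, 2, 35, Argo, red), (LA, 2, 35, Beta, white), (LA, 2, 35, Gamma, gold), (LA, 2, 35, Omega, green), (LA, 4, 27, Argo, red), (LA, 4, 27, Beta, white), (LA, 4, 27, Gamma, gold), (LA, 4, 27, Omega, green)}
π[pid, pname, color]: project onto (pid, pname, color) → {(2, Argo, red), (2, Beta, white), (2, Gamma, gold), (2, Omega, green), (4, Argo, red), (4, Beta, white), (4, Gamma, gold), (4, Omega, green)}

{(2, Argo, red), (2, Beta, white), (2, Gamma, gold), (2, Omega, green), (4, Argo, red), (4, Beta, white), (4, Gamma, gold), (4, Omega, green)}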